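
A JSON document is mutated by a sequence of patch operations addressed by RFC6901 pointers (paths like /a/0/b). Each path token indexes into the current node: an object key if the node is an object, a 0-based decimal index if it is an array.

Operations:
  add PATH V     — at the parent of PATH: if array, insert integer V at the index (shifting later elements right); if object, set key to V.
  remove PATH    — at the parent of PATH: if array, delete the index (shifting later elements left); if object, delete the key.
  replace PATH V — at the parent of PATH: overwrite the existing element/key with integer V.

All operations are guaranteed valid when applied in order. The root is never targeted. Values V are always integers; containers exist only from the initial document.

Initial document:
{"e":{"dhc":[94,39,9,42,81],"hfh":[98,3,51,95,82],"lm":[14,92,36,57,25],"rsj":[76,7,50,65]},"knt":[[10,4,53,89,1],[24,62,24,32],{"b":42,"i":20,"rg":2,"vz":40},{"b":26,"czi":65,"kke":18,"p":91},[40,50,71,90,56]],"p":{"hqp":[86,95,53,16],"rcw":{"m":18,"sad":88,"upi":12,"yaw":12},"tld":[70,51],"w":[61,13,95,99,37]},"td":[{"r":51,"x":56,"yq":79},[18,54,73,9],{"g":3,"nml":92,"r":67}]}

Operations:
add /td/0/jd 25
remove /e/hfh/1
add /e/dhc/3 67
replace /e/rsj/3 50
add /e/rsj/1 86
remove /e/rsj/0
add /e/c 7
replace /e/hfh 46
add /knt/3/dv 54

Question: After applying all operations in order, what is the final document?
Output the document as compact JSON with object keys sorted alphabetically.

Answer: {"e":{"c":7,"dhc":[94,39,9,67,42,81],"hfh":46,"lm":[14,92,36,57,25],"rsj":[86,7,50,50]},"knt":[[10,4,53,89,1],[24,62,24,32],{"b":42,"i":20,"rg":2,"vz":40},{"b":26,"czi":65,"dv":54,"kke":18,"p":91},[40,50,71,90,56]],"p":{"hqp":[86,95,53,16],"rcw":{"m":18,"sad":88,"upi":12,"yaw":12},"tld":[70,51],"w":[61,13,95,99,37]},"td":[{"jd":25,"r":51,"x":56,"yq":79},[18,54,73,9],{"g":3,"nml":92,"r":67}]}

Derivation:
After op 1 (add /td/0/jd 25): {"e":{"dhc":[94,39,9,42,81],"hfh":[98,3,51,95,82],"lm":[14,92,36,57,25],"rsj":[76,7,50,65]},"knt":[[10,4,53,89,1],[24,62,24,32],{"b":42,"i":20,"rg":2,"vz":40},{"b":26,"czi":65,"kke":18,"p":91},[40,50,71,90,56]],"p":{"hqp":[86,95,53,16],"rcw":{"m":18,"sad":88,"upi":12,"yaw":12},"tld":[70,51],"w":[61,13,95,99,37]},"td":[{"jd":25,"r":51,"x":56,"yq":79},[18,54,73,9],{"g":3,"nml":92,"r":67}]}
After op 2 (remove /e/hfh/1): {"e":{"dhc":[94,39,9,42,81],"hfh":[98,51,95,82],"lm":[14,92,36,57,25],"rsj":[76,7,50,65]},"knt":[[10,4,53,89,1],[24,62,24,32],{"b":42,"i":20,"rg":2,"vz":40},{"b":26,"czi":65,"kke":18,"p":91},[40,50,71,90,56]],"p":{"hqp":[86,95,53,16],"rcw":{"m":18,"sad":88,"upi":12,"yaw":12},"tld":[70,51],"w":[61,13,95,99,37]},"td":[{"jd":25,"r":51,"x":56,"yq":79},[18,54,73,9],{"g":3,"nml":92,"r":67}]}
After op 3 (add /e/dhc/3 67): {"e":{"dhc":[94,39,9,67,42,81],"hfh":[98,51,95,82],"lm":[14,92,36,57,25],"rsj":[76,7,50,65]},"knt":[[10,4,53,89,1],[24,62,24,32],{"b":42,"i":20,"rg":2,"vz":40},{"b":26,"czi":65,"kke":18,"p":91},[40,50,71,90,56]],"p":{"hqp":[86,95,53,16],"rcw":{"m":18,"sad":88,"upi":12,"yaw":12},"tld":[70,51],"w":[61,13,95,99,37]},"td":[{"jd":25,"r":51,"x":56,"yq":79},[18,54,73,9],{"g":3,"nml":92,"r":67}]}
After op 4 (replace /e/rsj/3 50): {"e":{"dhc":[94,39,9,67,42,81],"hfh":[98,51,95,82],"lm":[14,92,36,57,25],"rsj":[76,7,50,50]},"knt":[[10,4,53,89,1],[24,62,24,32],{"b":42,"i":20,"rg":2,"vz":40},{"b":26,"czi":65,"kke":18,"p":91},[40,50,71,90,56]],"p":{"hqp":[86,95,53,16],"rcw":{"m":18,"sad":88,"upi":12,"yaw":12},"tld":[70,51],"w":[61,13,95,99,37]},"td":[{"jd":25,"r":51,"x":56,"yq":79},[18,54,73,9],{"g":3,"nml":92,"r":67}]}
After op 5 (add /e/rsj/1 86): {"e":{"dhc":[94,39,9,67,42,81],"hfh":[98,51,95,82],"lm":[14,92,36,57,25],"rsj":[76,86,7,50,50]},"knt":[[10,4,53,89,1],[24,62,24,32],{"b":42,"i":20,"rg":2,"vz":40},{"b":26,"czi":65,"kke":18,"p":91},[40,50,71,90,56]],"p":{"hqp":[86,95,53,16],"rcw":{"m":18,"sad":88,"upi":12,"yaw":12},"tld":[70,51],"w":[61,13,95,99,37]},"td":[{"jd":25,"r":51,"x":56,"yq":79},[18,54,73,9],{"g":3,"nml":92,"r":67}]}
After op 6 (remove /e/rsj/0): {"e":{"dhc":[94,39,9,67,42,81],"hfh":[98,51,95,82],"lm":[14,92,36,57,25],"rsj":[86,7,50,50]},"knt":[[10,4,53,89,1],[24,62,24,32],{"b":42,"i":20,"rg":2,"vz":40},{"b":26,"czi":65,"kke":18,"p":91},[40,50,71,90,56]],"p":{"hqp":[86,95,53,16],"rcw":{"m":18,"sad":88,"upi":12,"yaw":12},"tld":[70,51],"w":[61,13,95,99,37]},"td":[{"jd":25,"r":51,"x":56,"yq":79},[18,54,73,9],{"g":3,"nml":92,"r":67}]}
After op 7 (add /e/c 7): {"e":{"c":7,"dhc":[94,39,9,67,42,81],"hfh":[98,51,95,82],"lm":[14,92,36,57,25],"rsj":[86,7,50,50]},"knt":[[10,4,53,89,1],[24,62,24,32],{"b":42,"i":20,"rg":2,"vz":40},{"b":26,"czi":65,"kke":18,"p":91},[40,50,71,90,56]],"p":{"hqp":[86,95,53,16],"rcw":{"m":18,"sad":88,"upi":12,"yaw":12},"tld":[70,51],"w":[61,13,95,99,37]},"td":[{"jd":25,"r":51,"x":56,"yq":79},[18,54,73,9],{"g":3,"nml":92,"r":67}]}
After op 8 (replace /e/hfh 46): {"e":{"c":7,"dhc":[94,39,9,67,42,81],"hfh":46,"lm":[14,92,36,57,25],"rsj":[86,7,50,50]},"knt":[[10,4,53,89,1],[24,62,24,32],{"b":42,"i":20,"rg":2,"vz":40},{"b":26,"czi":65,"kke":18,"p":91},[40,50,71,90,56]],"p":{"hqp":[86,95,53,16],"rcw":{"m":18,"sad":88,"upi":12,"yaw":12},"tld":[70,51],"w":[61,13,95,99,37]},"td":[{"jd":25,"r":51,"x":56,"yq":79},[18,54,73,9],{"g":3,"nml":92,"r":67}]}
After op 9 (add /knt/3/dv 54): {"e":{"c":7,"dhc":[94,39,9,67,42,81],"hfh":46,"lm":[14,92,36,57,25],"rsj":[86,7,50,50]},"knt":[[10,4,53,89,1],[24,62,24,32],{"b":42,"i":20,"rg":2,"vz":40},{"b":26,"czi":65,"dv":54,"kke":18,"p":91},[40,50,71,90,56]],"p":{"hqp":[86,95,53,16],"rcw":{"m":18,"sad":88,"upi":12,"yaw":12},"tld":[70,51],"w":[61,13,95,99,37]},"td":[{"jd":25,"r":51,"x":56,"yq":79},[18,54,73,9],{"g":3,"nml":92,"r":67}]}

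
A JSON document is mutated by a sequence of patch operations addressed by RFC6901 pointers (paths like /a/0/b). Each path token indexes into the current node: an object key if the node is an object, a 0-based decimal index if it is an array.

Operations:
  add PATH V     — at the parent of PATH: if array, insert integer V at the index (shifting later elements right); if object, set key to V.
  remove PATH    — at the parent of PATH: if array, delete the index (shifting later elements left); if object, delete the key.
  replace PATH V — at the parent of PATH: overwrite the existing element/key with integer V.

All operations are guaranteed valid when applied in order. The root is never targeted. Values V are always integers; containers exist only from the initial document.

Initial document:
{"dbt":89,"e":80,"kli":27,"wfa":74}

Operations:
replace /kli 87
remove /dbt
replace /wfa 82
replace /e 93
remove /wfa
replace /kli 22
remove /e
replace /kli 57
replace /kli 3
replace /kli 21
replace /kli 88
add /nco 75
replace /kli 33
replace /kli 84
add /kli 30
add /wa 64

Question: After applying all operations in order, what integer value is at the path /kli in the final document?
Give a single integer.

After op 1 (replace /kli 87): {"dbt":89,"e":80,"kli":87,"wfa":74}
After op 2 (remove /dbt): {"e":80,"kli":87,"wfa":74}
After op 3 (replace /wfa 82): {"e":80,"kli":87,"wfa":82}
After op 4 (replace /e 93): {"e":93,"kli":87,"wfa":82}
After op 5 (remove /wfa): {"e":93,"kli":87}
After op 6 (replace /kli 22): {"e":93,"kli":22}
After op 7 (remove /e): {"kli":22}
After op 8 (replace /kli 57): {"kli":57}
After op 9 (replace /kli 3): {"kli":3}
After op 10 (replace /kli 21): {"kli":21}
After op 11 (replace /kli 88): {"kli":88}
After op 12 (add /nco 75): {"kli":88,"nco":75}
After op 13 (replace /kli 33): {"kli":33,"nco":75}
After op 14 (replace /kli 84): {"kli":84,"nco":75}
After op 15 (add /kli 30): {"kli":30,"nco":75}
After op 16 (add /wa 64): {"kli":30,"nco":75,"wa":64}
Value at /kli: 30

Answer: 30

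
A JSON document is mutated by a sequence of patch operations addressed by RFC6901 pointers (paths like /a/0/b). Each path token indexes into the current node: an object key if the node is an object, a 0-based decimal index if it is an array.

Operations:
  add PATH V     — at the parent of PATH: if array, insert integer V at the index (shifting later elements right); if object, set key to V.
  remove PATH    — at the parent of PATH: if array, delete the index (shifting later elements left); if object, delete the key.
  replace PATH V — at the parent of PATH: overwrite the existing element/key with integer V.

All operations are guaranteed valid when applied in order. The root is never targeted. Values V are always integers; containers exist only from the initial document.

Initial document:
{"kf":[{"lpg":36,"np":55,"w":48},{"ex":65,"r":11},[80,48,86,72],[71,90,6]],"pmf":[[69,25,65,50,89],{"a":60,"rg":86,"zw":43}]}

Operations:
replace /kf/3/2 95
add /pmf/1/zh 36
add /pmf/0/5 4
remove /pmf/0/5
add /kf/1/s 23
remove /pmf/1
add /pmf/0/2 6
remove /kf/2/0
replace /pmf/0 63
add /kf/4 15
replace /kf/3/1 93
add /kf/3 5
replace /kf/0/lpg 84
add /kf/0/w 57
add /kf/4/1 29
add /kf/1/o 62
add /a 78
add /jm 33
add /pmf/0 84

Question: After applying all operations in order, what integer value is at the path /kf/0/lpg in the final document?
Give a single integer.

After op 1 (replace /kf/3/2 95): {"kf":[{"lpg":36,"np":55,"w":48},{"ex":65,"r":11},[80,48,86,72],[71,90,95]],"pmf":[[69,25,65,50,89],{"a":60,"rg":86,"zw":43}]}
After op 2 (add /pmf/1/zh 36): {"kf":[{"lpg":36,"np":55,"w":48},{"ex":65,"r":11},[80,48,86,72],[71,90,95]],"pmf":[[69,25,65,50,89],{"a":60,"rg":86,"zh":36,"zw":43}]}
After op 3 (add /pmf/0/5 4): {"kf":[{"lpg":36,"np":55,"w":48},{"ex":65,"r":11},[80,48,86,72],[71,90,95]],"pmf":[[69,25,65,50,89,4],{"a":60,"rg":86,"zh":36,"zw":43}]}
After op 4 (remove /pmf/0/5): {"kf":[{"lpg":36,"np":55,"w":48},{"ex":65,"r":11},[80,48,86,72],[71,90,95]],"pmf":[[69,25,65,50,89],{"a":60,"rg":86,"zh":36,"zw":43}]}
After op 5 (add /kf/1/s 23): {"kf":[{"lpg":36,"np":55,"w":48},{"ex":65,"r":11,"s":23},[80,48,86,72],[71,90,95]],"pmf":[[69,25,65,50,89],{"a":60,"rg":86,"zh":36,"zw":43}]}
After op 6 (remove /pmf/1): {"kf":[{"lpg":36,"np":55,"w":48},{"ex":65,"r":11,"s":23},[80,48,86,72],[71,90,95]],"pmf":[[69,25,65,50,89]]}
After op 7 (add /pmf/0/2 6): {"kf":[{"lpg":36,"np":55,"w":48},{"ex":65,"r":11,"s":23},[80,48,86,72],[71,90,95]],"pmf":[[69,25,6,65,50,89]]}
After op 8 (remove /kf/2/0): {"kf":[{"lpg":36,"np":55,"w":48},{"ex":65,"r":11,"s":23},[48,86,72],[71,90,95]],"pmf":[[69,25,6,65,50,89]]}
After op 9 (replace /pmf/0 63): {"kf":[{"lpg":36,"np":55,"w":48},{"ex":65,"r":11,"s":23},[48,86,72],[71,90,95]],"pmf":[63]}
After op 10 (add /kf/4 15): {"kf":[{"lpg":36,"np":55,"w":48},{"ex":65,"r":11,"s":23},[48,86,72],[71,90,95],15],"pmf":[63]}
After op 11 (replace /kf/3/1 93): {"kf":[{"lpg":36,"np":55,"w":48},{"ex":65,"r":11,"s":23},[48,86,72],[71,93,95],15],"pmf":[63]}
After op 12 (add /kf/3 5): {"kf":[{"lpg":36,"np":55,"w":48},{"ex":65,"r":11,"s":23},[48,86,72],5,[71,93,95],15],"pmf":[63]}
After op 13 (replace /kf/0/lpg 84): {"kf":[{"lpg":84,"np":55,"w":48},{"ex":65,"r":11,"s":23},[48,86,72],5,[71,93,95],15],"pmf":[63]}
After op 14 (add /kf/0/w 57): {"kf":[{"lpg":84,"np":55,"w":57},{"ex":65,"r":11,"s":23},[48,86,72],5,[71,93,95],15],"pmf":[63]}
After op 15 (add /kf/4/1 29): {"kf":[{"lpg":84,"np":55,"w":57},{"ex":65,"r":11,"s":23},[48,86,72],5,[71,29,93,95],15],"pmf":[63]}
After op 16 (add /kf/1/o 62): {"kf":[{"lpg":84,"np":55,"w":57},{"ex":65,"o":62,"r":11,"s":23},[48,86,72],5,[71,29,93,95],15],"pmf":[63]}
After op 17 (add /a 78): {"a":78,"kf":[{"lpg":84,"np":55,"w":57},{"ex":65,"o":62,"r":11,"s":23},[48,86,72],5,[71,29,93,95],15],"pmf":[63]}
After op 18 (add /jm 33): {"a":78,"jm":33,"kf":[{"lpg":84,"np":55,"w":57},{"ex":65,"o":62,"r":11,"s":23},[48,86,72],5,[71,29,93,95],15],"pmf":[63]}
After op 19 (add /pmf/0 84): {"a":78,"jm":33,"kf":[{"lpg":84,"np":55,"w":57},{"ex":65,"o":62,"r":11,"s":23},[48,86,72],5,[71,29,93,95],15],"pmf":[84,63]}
Value at /kf/0/lpg: 84

Answer: 84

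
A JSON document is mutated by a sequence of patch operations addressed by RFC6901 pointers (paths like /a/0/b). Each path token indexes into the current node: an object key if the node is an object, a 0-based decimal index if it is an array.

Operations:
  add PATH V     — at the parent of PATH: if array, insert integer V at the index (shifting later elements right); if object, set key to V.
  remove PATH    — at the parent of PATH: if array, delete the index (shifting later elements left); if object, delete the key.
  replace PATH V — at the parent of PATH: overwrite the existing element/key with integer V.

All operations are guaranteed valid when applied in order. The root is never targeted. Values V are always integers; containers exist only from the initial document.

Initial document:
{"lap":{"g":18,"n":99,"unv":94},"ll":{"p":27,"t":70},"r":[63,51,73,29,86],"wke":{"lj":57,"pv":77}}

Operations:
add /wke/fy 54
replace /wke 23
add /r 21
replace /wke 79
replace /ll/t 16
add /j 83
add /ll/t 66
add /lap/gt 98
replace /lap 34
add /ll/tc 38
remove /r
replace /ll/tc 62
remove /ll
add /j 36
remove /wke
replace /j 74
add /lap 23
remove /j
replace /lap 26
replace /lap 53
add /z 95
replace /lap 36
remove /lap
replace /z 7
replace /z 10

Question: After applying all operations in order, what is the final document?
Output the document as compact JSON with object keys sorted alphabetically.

Answer: {"z":10}

Derivation:
After op 1 (add /wke/fy 54): {"lap":{"g":18,"n":99,"unv":94},"ll":{"p":27,"t":70},"r":[63,51,73,29,86],"wke":{"fy":54,"lj":57,"pv":77}}
After op 2 (replace /wke 23): {"lap":{"g":18,"n":99,"unv":94},"ll":{"p":27,"t":70},"r":[63,51,73,29,86],"wke":23}
After op 3 (add /r 21): {"lap":{"g":18,"n":99,"unv":94},"ll":{"p":27,"t":70},"r":21,"wke":23}
After op 4 (replace /wke 79): {"lap":{"g":18,"n":99,"unv":94},"ll":{"p":27,"t":70},"r":21,"wke":79}
After op 5 (replace /ll/t 16): {"lap":{"g":18,"n":99,"unv":94},"ll":{"p":27,"t":16},"r":21,"wke":79}
After op 6 (add /j 83): {"j":83,"lap":{"g":18,"n":99,"unv":94},"ll":{"p":27,"t":16},"r":21,"wke":79}
After op 7 (add /ll/t 66): {"j":83,"lap":{"g":18,"n":99,"unv":94},"ll":{"p":27,"t":66},"r":21,"wke":79}
After op 8 (add /lap/gt 98): {"j":83,"lap":{"g":18,"gt":98,"n":99,"unv":94},"ll":{"p":27,"t":66},"r":21,"wke":79}
After op 9 (replace /lap 34): {"j":83,"lap":34,"ll":{"p":27,"t":66},"r":21,"wke":79}
After op 10 (add /ll/tc 38): {"j":83,"lap":34,"ll":{"p":27,"t":66,"tc":38},"r":21,"wke":79}
After op 11 (remove /r): {"j":83,"lap":34,"ll":{"p":27,"t":66,"tc":38},"wke":79}
After op 12 (replace /ll/tc 62): {"j":83,"lap":34,"ll":{"p":27,"t":66,"tc":62},"wke":79}
After op 13 (remove /ll): {"j":83,"lap":34,"wke":79}
After op 14 (add /j 36): {"j":36,"lap":34,"wke":79}
After op 15 (remove /wke): {"j":36,"lap":34}
After op 16 (replace /j 74): {"j":74,"lap":34}
After op 17 (add /lap 23): {"j":74,"lap":23}
After op 18 (remove /j): {"lap":23}
After op 19 (replace /lap 26): {"lap":26}
After op 20 (replace /lap 53): {"lap":53}
After op 21 (add /z 95): {"lap":53,"z":95}
After op 22 (replace /lap 36): {"lap":36,"z":95}
After op 23 (remove /lap): {"z":95}
After op 24 (replace /z 7): {"z":7}
After op 25 (replace /z 10): {"z":10}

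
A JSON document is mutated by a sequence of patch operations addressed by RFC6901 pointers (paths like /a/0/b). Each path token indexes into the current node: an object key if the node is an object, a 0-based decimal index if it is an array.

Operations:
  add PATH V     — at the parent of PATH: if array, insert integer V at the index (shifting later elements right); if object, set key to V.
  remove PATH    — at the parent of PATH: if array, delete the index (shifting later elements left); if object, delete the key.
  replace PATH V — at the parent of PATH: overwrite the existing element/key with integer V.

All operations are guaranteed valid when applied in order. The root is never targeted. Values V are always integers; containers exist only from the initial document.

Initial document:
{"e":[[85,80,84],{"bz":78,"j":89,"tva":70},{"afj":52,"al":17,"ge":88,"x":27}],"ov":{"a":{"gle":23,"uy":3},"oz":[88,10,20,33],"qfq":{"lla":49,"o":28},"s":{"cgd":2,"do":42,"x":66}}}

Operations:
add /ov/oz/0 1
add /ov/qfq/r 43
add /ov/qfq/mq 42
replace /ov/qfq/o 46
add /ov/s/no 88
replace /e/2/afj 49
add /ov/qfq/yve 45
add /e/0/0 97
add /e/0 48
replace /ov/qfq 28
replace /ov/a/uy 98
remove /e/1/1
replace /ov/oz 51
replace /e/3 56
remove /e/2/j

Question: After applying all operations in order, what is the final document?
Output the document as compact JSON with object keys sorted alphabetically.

After op 1 (add /ov/oz/0 1): {"e":[[85,80,84],{"bz":78,"j":89,"tva":70},{"afj":52,"al":17,"ge":88,"x":27}],"ov":{"a":{"gle":23,"uy":3},"oz":[1,88,10,20,33],"qfq":{"lla":49,"o":28},"s":{"cgd":2,"do":42,"x":66}}}
After op 2 (add /ov/qfq/r 43): {"e":[[85,80,84],{"bz":78,"j":89,"tva":70},{"afj":52,"al":17,"ge":88,"x":27}],"ov":{"a":{"gle":23,"uy":3},"oz":[1,88,10,20,33],"qfq":{"lla":49,"o":28,"r":43},"s":{"cgd":2,"do":42,"x":66}}}
After op 3 (add /ov/qfq/mq 42): {"e":[[85,80,84],{"bz":78,"j":89,"tva":70},{"afj":52,"al":17,"ge":88,"x":27}],"ov":{"a":{"gle":23,"uy":3},"oz":[1,88,10,20,33],"qfq":{"lla":49,"mq":42,"o":28,"r":43},"s":{"cgd":2,"do":42,"x":66}}}
After op 4 (replace /ov/qfq/o 46): {"e":[[85,80,84],{"bz":78,"j":89,"tva":70},{"afj":52,"al":17,"ge":88,"x":27}],"ov":{"a":{"gle":23,"uy":3},"oz":[1,88,10,20,33],"qfq":{"lla":49,"mq":42,"o":46,"r":43},"s":{"cgd":2,"do":42,"x":66}}}
After op 5 (add /ov/s/no 88): {"e":[[85,80,84],{"bz":78,"j":89,"tva":70},{"afj":52,"al":17,"ge":88,"x":27}],"ov":{"a":{"gle":23,"uy":3},"oz":[1,88,10,20,33],"qfq":{"lla":49,"mq":42,"o":46,"r":43},"s":{"cgd":2,"do":42,"no":88,"x":66}}}
After op 6 (replace /e/2/afj 49): {"e":[[85,80,84],{"bz":78,"j":89,"tva":70},{"afj":49,"al":17,"ge":88,"x":27}],"ov":{"a":{"gle":23,"uy":3},"oz":[1,88,10,20,33],"qfq":{"lla":49,"mq":42,"o":46,"r":43},"s":{"cgd":2,"do":42,"no":88,"x":66}}}
After op 7 (add /ov/qfq/yve 45): {"e":[[85,80,84],{"bz":78,"j":89,"tva":70},{"afj":49,"al":17,"ge":88,"x":27}],"ov":{"a":{"gle":23,"uy":3},"oz":[1,88,10,20,33],"qfq":{"lla":49,"mq":42,"o":46,"r":43,"yve":45},"s":{"cgd":2,"do":42,"no":88,"x":66}}}
After op 8 (add /e/0/0 97): {"e":[[97,85,80,84],{"bz":78,"j":89,"tva":70},{"afj":49,"al":17,"ge":88,"x":27}],"ov":{"a":{"gle":23,"uy":3},"oz":[1,88,10,20,33],"qfq":{"lla":49,"mq":42,"o":46,"r":43,"yve":45},"s":{"cgd":2,"do":42,"no":88,"x":66}}}
After op 9 (add /e/0 48): {"e":[48,[97,85,80,84],{"bz":78,"j":89,"tva":70},{"afj":49,"al":17,"ge":88,"x":27}],"ov":{"a":{"gle":23,"uy":3},"oz":[1,88,10,20,33],"qfq":{"lla":49,"mq":42,"o":46,"r":43,"yve":45},"s":{"cgd":2,"do":42,"no":88,"x":66}}}
After op 10 (replace /ov/qfq 28): {"e":[48,[97,85,80,84],{"bz":78,"j":89,"tva":70},{"afj":49,"al":17,"ge":88,"x":27}],"ov":{"a":{"gle":23,"uy":3},"oz":[1,88,10,20,33],"qfq":28,"s":{"cgd":2,"do":42,"no":88,"x":66}}}
After op 11 (replace /ov/a/uy 98): {"e":[48,[97,85,80,84],{"bz":78,"j":89,"tva":70},{"afj":49,"al":17,"ge":88,"x":27}],"ov":{"a":{"gle":23,"uy":98},"oz":[1,88,10,20,33],"qfq":28,"s":{"cgd":2,"do":42,"no":88,"x":66}}}
After op 12 (remove /e/1/1): {"e":[48,[97,80,84],{"bz":78,"j":89,"tva":70},{"afj":49,"al":17,"ge":88,"x":27}],"ov":{"a":{"gle":23,"uy":98},"oz":[1,88,10,20,33],"qfq":28,"s":{"cgd":2,"do":42,"no":88,"x":66}}}
After op 13 (replace /ov/oz 51): {"e":[48,[97,80,84],{"bz":78,"j":89,"tva":70},{"afj":49,"al":17,"ge":88,"x":27}],"ov":{"a":{"gle":23,"uy":98},"oz":51,"qfq":28,"s":{"cgd":2,"do":42,"no":88,"x":66}}}
After op 14 (replace /e/3 56): {"e":[48,[97,80,84],{"bz":78,"j":89,"tva":70},56],"ov":{"a":{"gle":23,"uy":98},"oz":51,"qfq":28,"s":{"cgd":2,"do":42,"no":88,"x":66}}}
After op 15 (remove /e/2/j): {"e":[48,[97,80,84],{"bz":78,"tva":70},56],"ov":{"a":{"gle":23,"uy":98},"oz":51,"qfq":28,"s":{"cgd":2,"do":42,"no":88,"x":66}}}

Answer: {"e":[48,[97,80,84],{"bz":78,"tva":70},56],"ov":{"a":{"gle":23,"uy":98},"oz":51,"qfq":28,"s":{"cgd":2,"do":42,"no":88,"x":66}}}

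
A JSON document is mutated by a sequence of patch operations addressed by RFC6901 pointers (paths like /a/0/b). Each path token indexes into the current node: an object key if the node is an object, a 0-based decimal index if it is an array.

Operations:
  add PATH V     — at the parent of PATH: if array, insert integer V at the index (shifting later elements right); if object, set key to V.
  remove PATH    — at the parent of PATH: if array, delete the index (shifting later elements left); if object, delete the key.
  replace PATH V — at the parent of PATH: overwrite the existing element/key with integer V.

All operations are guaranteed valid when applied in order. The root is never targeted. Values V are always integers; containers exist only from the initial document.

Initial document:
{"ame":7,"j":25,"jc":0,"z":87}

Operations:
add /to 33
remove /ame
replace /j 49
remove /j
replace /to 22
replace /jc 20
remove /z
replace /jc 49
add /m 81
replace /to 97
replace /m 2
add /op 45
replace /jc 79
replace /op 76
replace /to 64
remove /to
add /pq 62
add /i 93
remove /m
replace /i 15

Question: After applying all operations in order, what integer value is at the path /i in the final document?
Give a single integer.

After op 1 (add /to 33): {"ame":7,"j":25,"jc":0,"to":33,"z":87}
After op 2 (remove /ame): {"j":25,"jc":0,"to":33,"z":87}
After op 3 (replace /j 49): {"j":49,"jc":0,"to":33,"z":87}
After op 4 (remove /j): {"jc":0,"to":33,"z":87}
After op 5 (replace /to 22): {"jc":0,"to":22,"z":87}
After op 6 (replace /jc 20): {"jc":20,"to":22,"z":87}
After op 7 (remove /z): {"jc":20,"to":22}
After op 8 (replace /jc 49): {"jc":49,"to":22}
After op 9 (add /m 81): {"jc":49,"m":81,"to":22}
After op 10 (replace /to 97): {"jc":49,"m":81,"to":97}
After op 11 (replace /m 2): {"jc":49,"m":2,"to":97}
After op 12 (add /op 45): {"jc":49,"m":2,"op":45,"to":97}
After op 13 (replace /jc 79): {"jc":79,"m":2,"op":45,"to":97}
After op 14 (replace /op 76): {"jc":79,"m":2,"op":76,"to":97}
After op 15 (replace /to 64): {"jc":79,"m":2,"op":76,"to":64}
After op 16 (remove /to): {"jc":79,"m":2,"op":76}
After op 17 (add /pq 62): {"jc":79,"m":2,"op":76,"pq":62}
After op 18 (add /i 93): {"i":93,"jc":79,"m":2,"op":76,"pq":62}
After op 19 (remove /m): {"i":93,"jc":79,"op":76,"pq":62}
After op 20 (replace /i 15): {"i":15,"jc":79,"op":76,"pq":62}
Value at /i: 15

Answer: 15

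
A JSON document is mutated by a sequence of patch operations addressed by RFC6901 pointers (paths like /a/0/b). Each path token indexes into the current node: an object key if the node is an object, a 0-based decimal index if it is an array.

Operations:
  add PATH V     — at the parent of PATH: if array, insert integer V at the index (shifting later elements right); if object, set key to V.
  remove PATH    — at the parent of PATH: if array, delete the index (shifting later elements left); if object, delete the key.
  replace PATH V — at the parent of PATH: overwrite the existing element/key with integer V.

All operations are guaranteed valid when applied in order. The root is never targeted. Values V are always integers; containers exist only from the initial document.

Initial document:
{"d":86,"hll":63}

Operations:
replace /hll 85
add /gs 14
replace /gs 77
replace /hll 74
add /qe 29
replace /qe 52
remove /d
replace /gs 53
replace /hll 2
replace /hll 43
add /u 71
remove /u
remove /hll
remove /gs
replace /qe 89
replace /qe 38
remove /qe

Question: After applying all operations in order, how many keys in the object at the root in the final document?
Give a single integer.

After op 1 (replace /hll 85): {"d":86,"hll":85}
After op 2 (add /gs 14): {"d":86,"gs":14,"hll":85}
After op 3 (replace /gs 77): {"d":86,"gs":77,"hll":85}
After op 4 (replace /hll 74): {"d":86,"gs":77,"hll":74}
After op 5 (add /qe 29): {"d":86,"gs":77,"hll":74,"qe":29}
After op 6 (replace /qe 52): {"d":86,"gs":77,"hll":74,"qe":52}
After op 7 (remove /d): {"gs":77,"hll":74,"qe":52}
After op 8 (replace /gs 53): {"gs":53,"hll":74,"qe":52}
After op 9 (replace /hll 2): {"gs":53,"hll":2,"qe":52}
After op 10 (replace /hll 43): {"gs":53,"hll":43,"qe":52}
After op 11 (add /u 71): {"gs":53,"hll":43,"qe":52,"u":71}
After op 12 (remove /u): {"gs":53,"hll":43,"qe":52}
After op 13 (remove /hll): {"gs":53,"qe":52}
After op 14 (remove /gs): {"qe":52}
After op 15 (replace /qe 89): {"qe":89}
After op 16 (replace /qe 38): {"qe":38}
After op 17 (remove /qe): {}
Size at the root: 0

Answer: 0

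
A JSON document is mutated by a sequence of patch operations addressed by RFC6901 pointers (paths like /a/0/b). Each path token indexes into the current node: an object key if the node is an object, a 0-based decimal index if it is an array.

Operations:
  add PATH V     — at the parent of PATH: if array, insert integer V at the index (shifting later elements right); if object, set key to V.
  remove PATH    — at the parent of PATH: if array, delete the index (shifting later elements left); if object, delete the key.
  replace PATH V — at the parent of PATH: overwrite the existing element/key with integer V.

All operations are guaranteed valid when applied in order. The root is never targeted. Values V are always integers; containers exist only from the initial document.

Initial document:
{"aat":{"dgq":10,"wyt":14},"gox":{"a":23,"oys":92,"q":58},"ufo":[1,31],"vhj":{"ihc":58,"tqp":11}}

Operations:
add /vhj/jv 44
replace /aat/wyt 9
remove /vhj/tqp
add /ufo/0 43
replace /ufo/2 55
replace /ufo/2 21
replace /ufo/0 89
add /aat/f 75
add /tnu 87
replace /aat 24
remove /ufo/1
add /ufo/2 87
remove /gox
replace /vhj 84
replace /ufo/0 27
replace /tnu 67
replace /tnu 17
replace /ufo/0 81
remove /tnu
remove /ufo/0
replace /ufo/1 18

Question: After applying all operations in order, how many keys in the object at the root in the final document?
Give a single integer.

Answer: 3

Derivation:
After op 1 (add /vhj/jv 44): {"aat":{"dgq":10,"wyt":14},"gox":{"a":23,"oys":92,"q":58},"ufo":[1,31],"vhj":{"ihc":58,"jv":44,"tqp":11}}
After op 2 (replace /aat/wyt 9): {"aat":{"dgq":10,"wyt":9},"gox":{"a":23,"oys":92,"q":58},"ufo":[1,31],"vhj":{"ihc":58,"jv":44,"tqp":11}}
After op 3 (remove /vhj/tqp): {"aat":{"dgq":10,"wyt":9},"gox":{"a":23,"oys":92,"q":58},"ufo":[1,31],"vhj":{"ihc":58,"jv":44}}
After op 4 (add /ufo/0 43): {"aat":{"dgq":10,"wyt":9},"gox":{"a":23,"oys":92,"q":58},"ufo":[43,1,31],"vhj":{"ihc":58,"jv":44}}
After op 5 (replace /ufo/2 55): {"aat":{"dgq":10,"wyt":9},"gox":{"a":23,"oys":92,"q":58},"ufo":[43,1,55],"vhj":{"ihc":58,"jv":44}}
After op 6 (replace /ufo/2 21): {"aat":{"dgq":10,"wyt":9},"gox":{"a":23,"oys":92,"q":58},"ufo":[43,1,21],"vhj":{"ihc":58,"jv":44}}
After op 7 (replace /ufo/0 89): {"aat":{"dgq":10,"wyt":9},"gox":{"a":23,"oys":92,"q":58},"ufo":[89,1,21],"vhj":{"ihc":58,"jv":44}}
After op 8 (add /aat/f 75): {"aat":{"dgq":10,"f":75,"wyt":9},"gox":{"a":23,"oys":92,"q":58},"ufo":[89,1,21],"vhj":{"ihc":58,"jv":44}}
After op 9 (add /tnu 87): {"aat":{"dgq":10,"f":75,"wyt":9},"gox":{"a":23,"oys":92,"q":58},"tnu":87,"ufo":[89,1,21],"vhj":{"ihc":58,"jv":44}}
After op 10 (replace /aat 24): {"aat":24,"gox":{"a":23,"oys":92,"q":58},"tnu":87,"ufo":[89,1,21],"vhj":{"ihc":58,"jv":44}}
After op 11 (remove /ufo/1): {"aat":24,"gox":{"a":23,"oys":92,"q":58},"tnu":87,"ufo":[89,21],"vhj":{"ihc":58,"jv":44}}
After op 12 (add /ufo/2 87): {"aat":24,"gox":{"a":23,"oys":92,"q":58},"tnu":87,"ufo":[89,21,87],"vhj":{"ihc":58,"jv":44}}
After op 13 (remove /gox): {"aat":24,"tnu":87,"ufo":[89,21,87],"vhj":{"ihc":58,"jv":44}}
After op 14 (replace /vhj 84): {"aat":24,"tnu":87,"ufo":[89,21,87],"vhj":84}
After op 15 (replace /ufo/0 27): {"aat":24,"tnu":87,"ufo":[27,21,87],"vhj":84}
After op 16 (replace /tnu 67): {"aat":24,"tnu":67,"ufo":[27,21,87],"vhj":84}
After op 17 (replace /tnu 17): {"aat":24,"tnu":17,"ufo":[27,21,87],"vhj":84}
After op 18 (replace /ufo/0 81): {"aat":24,"tnu":17,"ufo":[81,21,87],"vhj":84}
After op 19 (remove /tnu): {"aat":24,"ufo":[81,21,87],"vhj":84}
After op 20 (remove /ufo/0): {"aat":24,"ufo":[21,87],"vhj":84}
After op 21 (replace /ufo/1 18): {"aat":24,"ufo":[21,18],"vhj":84}
Size at the root: 3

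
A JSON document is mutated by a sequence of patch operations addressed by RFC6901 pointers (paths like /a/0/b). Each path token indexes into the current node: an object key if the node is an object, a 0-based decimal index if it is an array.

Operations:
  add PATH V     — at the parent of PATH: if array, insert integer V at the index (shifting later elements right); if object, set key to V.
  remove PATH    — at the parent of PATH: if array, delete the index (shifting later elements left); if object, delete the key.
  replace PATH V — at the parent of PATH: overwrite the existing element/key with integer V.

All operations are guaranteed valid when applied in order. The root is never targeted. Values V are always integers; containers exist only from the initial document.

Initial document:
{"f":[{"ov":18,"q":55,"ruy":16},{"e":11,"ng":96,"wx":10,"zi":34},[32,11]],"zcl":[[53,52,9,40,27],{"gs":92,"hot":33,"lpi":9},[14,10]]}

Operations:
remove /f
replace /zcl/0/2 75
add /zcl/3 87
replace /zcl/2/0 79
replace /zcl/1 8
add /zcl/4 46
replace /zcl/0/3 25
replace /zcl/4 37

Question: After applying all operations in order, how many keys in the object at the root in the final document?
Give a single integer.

Answer: 1

Derivation:
After op 1 (remove /f): {"zcl":[[53,52,9,40,27],{"gs":92,"hot":33,"lpi":9},[14,10]]}
After op 2 (replace /zcl/0/2 75): {"zcl":[[53,52,75,40,27],{"gs":92,"hot":33,"lpi":9},[14,10]]}
After op 3 (add /zcl/3 87): {"zcl":[[53,52,75,40,27],{"gs":92,"hot":33,"lpi":9},[14,10],87]}
After op 4 (replace /zcl/2/0 79): {"zcl":[[53,52,75,40,27],{"gs":92,"hot":33,"lpi":9},[79,10],87]}
After op 5 (replace /zcl/1 8): {"zcl":[[53,52,75,40,27],8,[79,10],87]}
After op 6 (add /zcl/4 46): {"zcl":[[53,52,75,40,27],8,[79,10],87,46]}
After op 7 (replace /zcl/0/3 25): {"zcl":[[53,52,75,25,27],8,[79,10],87,46]}
After op 8 (replace /zcl/4 37): {"zcl":[[53,52,75,25,27],8,[79,10],87,37]}
Size at the root: 1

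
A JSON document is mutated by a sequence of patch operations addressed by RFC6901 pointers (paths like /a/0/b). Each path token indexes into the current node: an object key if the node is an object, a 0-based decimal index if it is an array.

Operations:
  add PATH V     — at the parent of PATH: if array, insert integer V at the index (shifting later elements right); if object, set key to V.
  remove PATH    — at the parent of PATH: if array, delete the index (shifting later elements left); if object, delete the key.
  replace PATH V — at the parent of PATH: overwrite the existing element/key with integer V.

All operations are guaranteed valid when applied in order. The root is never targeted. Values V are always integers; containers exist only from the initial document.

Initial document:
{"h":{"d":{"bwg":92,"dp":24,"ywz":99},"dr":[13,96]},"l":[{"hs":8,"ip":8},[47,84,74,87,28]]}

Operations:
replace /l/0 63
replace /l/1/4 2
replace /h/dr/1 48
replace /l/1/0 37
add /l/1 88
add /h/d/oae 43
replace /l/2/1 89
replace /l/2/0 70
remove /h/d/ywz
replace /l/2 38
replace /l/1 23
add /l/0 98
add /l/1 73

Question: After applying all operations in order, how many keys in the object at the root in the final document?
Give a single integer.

Answer: 2

Derivation:
After op 1 (replace /l/0 63): {"h":{"d":{"bwg":92,"dp":24,"ywz":99},"dr":[13,96]},"l":[63,[47,84,74,87,28]]}
After op 2 (replace /l/1/4 2): {"h":{"d":{"bwg":92,"dp":24,"ywz":99},"dr":[13,96]},"l":[63,[47,84,74,87,2]]}
After op 3 (replace /h/dr/1 48): {"h":{"d":{"bwg":92,"dp":24,"ywz":99},"dr":[13,48]},"l":[63,[47,84,74,87,2]]}
After op 4 (replace /l/1/0 37): {"h":{"d":{"bwg":92,"dp":24,"ywz":99},"dr":[13,48]},"l":[63,[37,84,74,87,2]]}
After op 5 (add /l/1 88): {"h":{"d":{"bwg":92,"dp":24,"ywz":99},"dr":[13,48]},"l":[63,88,[37,84,74,87,2]]}
After op 6 (add /h/d/oae 43): {"h":{"d":{"bwg":92,"dp":24,"oae":43,"ywz":99},"dr":[13,48]},"l":[63,88,[37,84,74,87,2]]}
After op 7 (replace /l/2/1 89): {"h":{"d":{"bwg":92,"dp":24,"oae":43,"ywz":99},"dr":[13,48]},"l":[63,88,[37,89,74,87,2]]}
After op 8 (replace /l/2/0 70): {"h":{"d":{"bwg":92,"dp":24,"oae":43,"ywz":99},"dr":[13,48]},"l":[63,88,[70,89,74,87,2]]}
After op 9 (remove /h/d/ywz): {"h":{"d":{"bwg":92,"dp":24,"oae":43},"dr":[13,48]},"l":[63,88,[70,89,74,87,2]]}
After op 10 (replace /l/2 38): {"h":{"d":{"bwg":92,"dp":24,"oae":43},"dr":[13,48]},"l":[63,88,38]}
After op 11 (replace /l/1 23): {"h":{"d":{"bwg":92,"dp":24,"oae":43},"dr":[13,48]},"l":[63,23,38]}
After op 12 (add /l/0 98): {"h":{"d":{"bwg":92,"dp":24,"oae":43},"dr":[13,48]},"l":[98,63,23,38]}
After op 13 (add /l/1 73): {"h":{"d":{"bwg":92,"dp":24,"oae":43},"dr":[13,48]},"l":[98,73,63,23,38]}
Size at the root: 2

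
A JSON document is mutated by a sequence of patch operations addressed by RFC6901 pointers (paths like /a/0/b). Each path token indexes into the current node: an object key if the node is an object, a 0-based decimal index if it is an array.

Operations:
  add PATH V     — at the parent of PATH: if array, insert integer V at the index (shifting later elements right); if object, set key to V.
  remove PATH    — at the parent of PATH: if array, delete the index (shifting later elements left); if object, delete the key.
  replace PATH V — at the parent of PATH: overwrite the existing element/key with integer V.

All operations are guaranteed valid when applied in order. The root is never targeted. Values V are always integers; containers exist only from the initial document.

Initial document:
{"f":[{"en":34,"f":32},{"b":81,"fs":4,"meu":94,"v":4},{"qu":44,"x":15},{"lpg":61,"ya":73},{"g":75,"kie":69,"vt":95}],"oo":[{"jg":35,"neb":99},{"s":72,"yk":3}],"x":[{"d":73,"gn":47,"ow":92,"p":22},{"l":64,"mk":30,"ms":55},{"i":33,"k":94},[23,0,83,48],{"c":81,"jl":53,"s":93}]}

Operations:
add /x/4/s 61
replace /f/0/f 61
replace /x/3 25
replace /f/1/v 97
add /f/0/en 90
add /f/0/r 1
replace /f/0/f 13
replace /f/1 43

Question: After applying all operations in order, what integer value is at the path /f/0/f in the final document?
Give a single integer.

Answer: 13

Derivation:
After op 1 (add /x/4/s 61): {"f":[{"en":34,"f":32},{"b":81,"fs":4,"meu":94,"v":4},{"qu":44,"x":15},{"lpg":61,"ya":73},{"g":75,"kie":69,"vt":95}],"oo":[{"jg":35,"neb":99},{"s":72,"yk":3}],"x":[{"d":73,"gn":47,"ow":92,"p":22},{"l":64,"mk":30,"ms":55},{"i":33,"k":94},[23,0,83,48],{"c":81,"jl":53,"s":61}]}
After op 2 (replace /f/0/f 61): {"f":[{"en":34,"f":61},{"b":81,"fs":4,"meu":94,"v":4},{"qu":44,"x":15},{"lpg":61,"ya":73},{"g":75,"kie":69,"vt":95}],"oo":[{"jg":35,"neb":99},{"s":72,"yk":3}],"x":[{"d":73,"gn":47,"ow":92,"p":22},{"l":64,"mk":30,"ms":55},{"i":33,"k":94},[23,0,83,48],{"c":81,"jl":53,"s":61}]}
After op 3 (replace /x/3 25): {"f":[{"en":34,"f":61},{"b":81,"fs":4,"meu":94,"v":4},{"qu":44,"x":15},{"lpg":61,"ya":73},{"g":75,"kie":69,"vt":95}],"oo":[{"jg":35,"neb":99},{"s":72,"yk":3}],"x":[{"d":73,"gn":47,"ow":92,"p":22},{"l":64,"mk":30,"ms":55},{"i":33,"k":94},25,{"c":81,"jl":53,"s":61}]}
After op 4 (replace /f/1/v 97): {"f":[{"en":34,"f":61},{"b":81,"fs":4,"meu":94,"v":97},{"qu":44,"x":15},{"lpg":61,"ya":73},{"g":75,"kie":69,"vt":95}],"oo":[{"jg":35,"neb":99},{"s":72,"yk":3}],"x":[{"d":73,"gn":47,"ow":92,"p":22},{"l":64,"mk":30,"ms":55},{"i":33,"k":94},25,{"c":81,"jl":53,"s":61}]}
After op 5 (add /f/0/en 90): {"f":[{"en":90,"f":61},{"b":81,"fs":4,"meu":94,"v":97},{"qu":44,"x":15},{"lpg":61,"ya":73},{"g":75,"kie":69,"vt":95}],"oo":[{"jg":35,"neb":99},{"s":72,"yk":3}],"x":[{"d":73,"gn":47,"ow":92,"p":22},{"l":64,"mk":30,"ms":55},{"i":33,"k":94},25,{"c":81,"jl":53,"s":61}]}
After op 6 (add /f/0/r 1): {"f":[{"en":90,"f":61,"r":1},{"b":81,"fs":4,"meu":94,"v":97},{"qu":44,"x":15},{"lpg":61,"ya":73},{"g":75,"kie":69,"vt":95}],"oo":[{"jg":35,"neb":99},{"s":72,"yk":3}],"x":[{"d":73,"gn":47,"ow":92,"p":22},{"l":64,"mk":30,"ms":55},{"i":33,"k":94},25,{"c":81,"jl":53,"s":61}]}
After op 7 (replace /f/0/f 13): {"f":[{"en":90,"f":13,"r":1},{"b":81,"fs":4,"meu":94,"v":97},{"qu":44,"x":15},{"lpg":61,"ya":73},{"g":75,"kie":69,"vt":95}],"oo":[{"jg":35,"neb":99},{"s":72,"yk":3}],"x":[{"d":73,"gn":47,"ow":92,"p":22},{"l":64,"mk":30,"ms":55},{"i":33,"k":94},25,{"c":81,"jl":53,"s":61}]}
After op 8 (replace /f/1 43): {"f":[{"en":90,"f":13,"r":1},43,{"qu":44,"x":15},{"lpg":61,"ya":73},{"g":75,"kie":69,"vt":95}],"oo":[{"jg":35,"neb":99},{"s":72,"yk":3}],"x":[{"d":73,"gn":47,"ow":92,"p":22},{"l":64,"mk":30,"ms":55},{"i":33,"k":94},25,{"c":81,"jl":53,"s":61}]}
Value at /f/0/f: 13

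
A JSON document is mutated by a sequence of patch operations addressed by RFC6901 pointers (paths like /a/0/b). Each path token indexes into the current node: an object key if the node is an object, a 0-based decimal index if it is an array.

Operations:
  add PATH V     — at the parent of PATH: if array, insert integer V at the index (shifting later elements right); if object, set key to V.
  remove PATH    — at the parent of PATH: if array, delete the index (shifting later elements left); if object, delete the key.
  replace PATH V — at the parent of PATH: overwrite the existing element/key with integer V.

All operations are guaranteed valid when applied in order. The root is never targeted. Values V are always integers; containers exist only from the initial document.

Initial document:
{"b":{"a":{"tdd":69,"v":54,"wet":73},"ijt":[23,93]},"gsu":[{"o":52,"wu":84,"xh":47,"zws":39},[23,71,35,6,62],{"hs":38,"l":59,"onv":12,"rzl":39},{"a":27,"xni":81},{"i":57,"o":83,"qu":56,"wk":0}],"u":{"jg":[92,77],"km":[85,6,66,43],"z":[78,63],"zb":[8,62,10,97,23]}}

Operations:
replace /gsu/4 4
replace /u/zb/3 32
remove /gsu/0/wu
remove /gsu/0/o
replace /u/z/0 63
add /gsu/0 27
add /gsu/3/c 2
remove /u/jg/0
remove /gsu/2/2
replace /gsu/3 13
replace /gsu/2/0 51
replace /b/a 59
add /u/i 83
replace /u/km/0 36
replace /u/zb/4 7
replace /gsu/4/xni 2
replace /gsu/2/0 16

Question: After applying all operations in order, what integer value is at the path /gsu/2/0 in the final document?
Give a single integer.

After op 1 (replace /gsu/4 4): {"b":{"a":{"tdd":69,"v":54,"wet":73},"ijt":[23,93]},"gsu":[{"o":52,"wu":84,"xh":47,"zws":39},[23,71,35,6,62],{"hs":38,"l":59,"onv":12,"rzl":39},{"a":27,"xni":81},4],"u":{"jg":[92,77],"km":[85,6,66,43],"z":[78,63],"zb":[8,62,10,97,23]}}
After op 2 (replace /u/zb/3 32): {"b":{"a":{"tdd":69,"v":54,"wet":73},"ijt":[23,93]},"gsu":[{"o":52,"wu":84,"xh":47,"zws":39},[23,71,35,6,62],{"hs":38,"l":59,"onv":12,"rzl":39},{"a":27,"xni":81},4],"u":{"jg":[92,77],"km":[85,6,66,43],"z":[78,63],"zb":[8,62,10,32,23]}}
After op 3 (remove /gsu/0/wu): {"b":{"a":{"tdd":69,"v":54,"wet":73},"ijt":[23,93]},"gsu":[{"o":52,"xh":47,"zws":39},[23,71,35,6,62],{"hs":38,"l":59,"onv":12,"rzl":39},{"a":27,"xni":81},4],"u":{"jg":[92,77],"km":[85,6,66,43],"z":[78,63],"zb":[8,62,10,32,23]}}
After op 4 (remove /gsu/0/o): {"b":{"a":{"tdd":69,"v":54,"wet":73},"ijt":[23,93]},"gsu":[{"xh":47,"zws":39},[23,71,35,6,62],{"hs":38,"l":59,"onv":12,"rzl":39},{"a":27,"xni":81},4],"u":{"jg":[92,77],"km":[85,6,66,43],"z":[78,63],"zb":[8,62,10,32,23]}}
After op 5 (replace /u/z/0 63): {"b":{"a":{"tdd":69,"v":54,"wet":73},"ijt":[23,93]},"gsu":[{"xh":47,"zws":39},[23,71,35,6,62],{"hs":38,"l":59,"onv":12,"rzl":39},{"a":27,"xni":81},4],"u":{"jg":[92,77],"km":[85,6,66,43],"z":[63,63],"zb":[8,62,10,32,23]}}
After op 6 (add /gsu/0 27): {"b":{"a":{"tdd":69,"v":54,"wet":73},"ijt":[23,93]},"gsu":[27,{"xh":47,"zws":39},[23,71,35,6,62],{"hs":38,"l":59,"onv":12,"rzl":39},{"a":27,"xni":81},4],"u":{"jg":[92,77],"km":[85,6,66,43],"z":[63,63],"zb":[8,62,10,32,23]}}
After op 7 (add /gsu/3/c 2): {"b":{"a":{"tdd":69,"v":54,"wet":73},"ijt":[23,93]},"gsu":[27,{"xh":47,"zws":39},[23,71,35,6,62],{"c":2,"hs":38,"l":59,"onv":12,"rzl":39},{"a":27,"xni":81},4],"u":{"jg":[92,77],"km":[85,6,66,43],"z":[63,63],"zb":[8,62,10,32,23]}}
After op 8 (remove /u/jg/0): {"b":{"a":{"tdd":69,"v":54,"wet":73},"ijt":[23,93]},"gsu":[27,{"xh":47,"zws":39},[23,71,35,6,62],{"c":2,"hs":38,"l":59,"onv":12,"rzl":39},{"a":27,"xni":81},4],"u":{"jg":[77],"km":[85,6,66,43],"z":[63,63],"zb":[8,62,10,32,23]}}
After op 9 (remove /gsu/2/2): {"b":{"a":{"tdd":69,"v":54,"wet":73},"ijt":[23,93]},"gsu":[27,{"xh":47,"zws":39},[23,71,6,62],{"c":2,"hs":38,"l":59,"onv":12,"rzl":39},{"a":27,"xni":81},4],"u":{"jg":[77],"km":[85,6,66,43],"z":[63,63],"zb":[8,62,10,32,23]}}
After op 10 (replace /gsu/3 13): {"b":{"a":{"tdd":69,"v":54,"wet":73},"ijt":[23,93]},"gsu":[27,{"xh":47,"zws":39},[23,71,6,62],13,{"a":27,"xni":81},4],"u":{"jg":[77],"km":[85,6,66,43],"z":[63,63],"zb":[8,62,10,32,23]}}
After op 11 (replace /gsu/2/0 51): {"b":{"a":{"tdd":69,"v":54,"wet":73},"ijt":[23,93]},"gsu":[27,{"xh":47,"zws":39},[51,71,6,62],13,{"a":27,"xni":81},4],"u":{"jg":[77],"km":[85,6,66,43],"z":[63,63],"zb":[8,62,10,32,23]}}
After op 12 (replace /b/a 59): {"b":{"a":59,"ijt":[23,93]},"gsu":[27,{"xh":47,"zws":39},[51,71,6,62],13,{"a":27,"xni":81},4],"u":{"jg":[77],"km":[85,6,66,43],"z":[63,63],"zb":[8,62,10,32,23]}}
After op 13 (add /u/i 83): {"b":{"a":59,"ijt":[23,93]},"gsu":[27,{"xh":47,"zws":39},[51,71,6,62],13,{"a":27,"xni":81},4],"u":{"i":83,"jg":[77],"km":[85,6,66,43],"z":[63,63],"zb":[8,62,10,32,23]}}
After op 14 (replace /u/km/0 36): {"b":{"a":59,"ijt":[23,93]},"gsu":[27,{"xh":47,"zws":39},[51,71,6,62],13,{"a":27,"xni":81},4],"u":{"i":83,"jg":[77],"km":[36,6,66,43],"z":[63,63],"zb":[8,62,10,32,23]}}
After op 15 (replace /u/zb/4 7): {"b":{"a":59,"ijt":[23,93]},"gsu":[27,{"xh":47,"zws":39},[51,71,6,62],13,{"a":27,"xni":81},4],"u":{"i":83,"jg":[77],"km":[36,6,66,43],"z":[63,63],"zb":[8,62,10,32,7]}}
After op 16 (replace /gsu/4/xni 2): {"b":{"a":59,"ijt":[23,93]},"gsu":[27,{"xh":47,"zws":39},[51,71,6,62],13,{"a":27,"xni":2},4],"u":{"i":83,"jg":[77],"km":[36,6,66,43],"z":[63,63],"zb":[8,62,10,32,7]}}
After op 17 (replace /gsu/2/0 16): {"b":{"a":59,"ijt":[23,93]},"gsu":[27,{"xh":47,"zws":39},[16,71,6,62],13,{"a":27,"xni":2},4],"u":{"i":83,"jg":[77],"km":[36,6,66,43],"z":[63,63],"zb":[8,62,10,32,7]}}
Value at /gsu/2/0: 16

Answer: 16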